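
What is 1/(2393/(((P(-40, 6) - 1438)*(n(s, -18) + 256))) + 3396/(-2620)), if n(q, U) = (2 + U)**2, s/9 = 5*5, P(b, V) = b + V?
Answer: -493649920/641428151 ≈ -0.76961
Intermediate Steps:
P(b, V) = V + b
s = 225 (s = 9*(5*5) = 9*25 = 225)
1/(2393/(((P(-40, 6) - 1438)*(n(s, -18) + 256))) + 3396/(-2620)) = 1/(2393/((((6 - 40) - 1438)*((2 - 18)**2 + 256))) + 3396/(-2620)) = 1/(2393/(((-34 - 1438)*((-16)**2 + 256))) + 3396*(-1/2620)) = 1/(2393/((-1472*(256 + 256))) - 849/655) = 1/(2393/((-1472*512)) - 849/655) = 1/(2393/(-753664) - 849/655) = 1/(2393*(-1/753664) - 849/655) = 1/(-2393/753664 - 849/655) = 1/(-641428151/493649920) = -493649920/641428151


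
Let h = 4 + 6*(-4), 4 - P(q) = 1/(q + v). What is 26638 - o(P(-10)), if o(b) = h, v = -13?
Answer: 26658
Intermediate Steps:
P(q) = 4 - 1/(-13 + q) (P(q) = 4 - 1/(q - 13) = 4 - 1/(-13 + q))
h = -20 (h = 4 - 24 = -20)
o(b) = -20
26638 - o(P(-10)) = 26638 - 1*(-20) = 26638 + 20 = 26658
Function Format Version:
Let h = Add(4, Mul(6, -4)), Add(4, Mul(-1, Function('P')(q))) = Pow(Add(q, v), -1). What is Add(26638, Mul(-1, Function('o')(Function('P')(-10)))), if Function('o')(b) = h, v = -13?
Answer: 26658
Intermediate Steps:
Function('P')(q) = Add(4, Mul(-1, Pow(Add(-13, q), -1))) (Function('P')(q) = Add(4, Mul(-1, Pow(Add(q, -13), -1))) = Add(4, Mul(-1, Pow(Add(-13, q), -1))))
h = -20 (h = Add(4, -24) = -20)
Function('o')(b) = -20
Add(26638, Mul(-1, Function('o')(Function('P')(-10)))) = Add(26638, Mul(-1, -20)) = Add(26638, 20) = 26658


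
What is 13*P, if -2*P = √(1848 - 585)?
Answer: -13*√1263/2 ≈ -231.00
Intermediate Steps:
P = -√1263/2 (P = -√(1848 - 585)/2 = -√1263/2 ≈ -17.769)
13*P = 13*(-√1263/2) = -13*√1263/2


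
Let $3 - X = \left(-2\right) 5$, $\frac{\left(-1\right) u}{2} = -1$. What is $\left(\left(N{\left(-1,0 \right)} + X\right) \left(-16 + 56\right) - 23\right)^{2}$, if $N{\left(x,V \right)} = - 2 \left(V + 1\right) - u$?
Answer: $113569$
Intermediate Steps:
$u = 2$ ($u = \left(-2\right) \left(-1\right) = 2$)
$N{\left(x,V \right)} = -4 - 2 V$ ($N{\left(x,V \right)} = - 2 \left(V + 1\right) - 2 = - 2 \left(1 + V\right) - 2 = \left(-2 - 2 V\right) - 2 = -4 - 2 V$)
$X = 13$ ($X = 3 - \left(-2\right) 5 = 3 - -10 = 3 + 10 = 13$)
$\left(\left(N{\left(-1,0 \right)} + X\right) \left(-16 + 56\right) - 23\right)^{2} = \left(\left(\left(-4 - 0\right) + 13\right) \left(-16 + 56\right) - 23\right)^{2} = \left(\left(\left(-4 + 0\right) + 13\right) 40 - 23\right)^{2} = \left(\left(-4 + 13\right) 40 - 23\right)^{2} = \left(9 \cdot 40 - 23\right)^{2} = \left(360 - 23\right)^{2} = 337^{2} = 113569$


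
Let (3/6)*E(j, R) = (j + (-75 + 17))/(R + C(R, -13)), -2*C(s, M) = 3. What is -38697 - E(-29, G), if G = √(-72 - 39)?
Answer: -5843595/151 - 232*I*√111/151 ≈ -38699.0 - 16.187*I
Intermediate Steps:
C(s, M) = -3/2 (C(s, M) = -½*3 = -3/2)
G = I*√111 (G = √(-111) = I*√111 ≈ 10.536*I)
E(j, R) = 2*(-58 + j)/(-3/2 + R) (E(j, R) = 2*((j + (-75 + 17))/(R - 3/2)) = 2*((j - 58)/(-3/2 + R)) = 2*((-58 + j)/(-3/2 + R)) = 2*(-58 + j)/(-3/2 + R))
-38697 - E(-29, G) = -38697 - 4*(-58 - 29)/(-3 + 2*(I*√111)) = -38697 - 4*(-87)/(-3 + 2*I*√111) = -38697 - (-348)/(-3 + 2*I*√111) = -38697 + 348/(-3 + 2*I*√111)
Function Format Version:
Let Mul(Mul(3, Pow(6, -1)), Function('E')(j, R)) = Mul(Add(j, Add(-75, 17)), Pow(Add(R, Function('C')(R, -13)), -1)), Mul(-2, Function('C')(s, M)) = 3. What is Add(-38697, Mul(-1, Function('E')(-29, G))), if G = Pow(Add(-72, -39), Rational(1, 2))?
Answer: Add(Rational(-5843595, 151), Mul(Rational(-232, 151), I, Pow(111, Rational(1, 2)))) ≈ Add(-38699., Mul(-16.187, I))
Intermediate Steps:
Function('C')(s, M) = Rational(-3, 2) (Function('C')(s, M) = Mul(Rational(-1, 2), 3) = Rational(-3, 2))
G = Mul(I, Pow(111, Rational(1, 2))) (G = Pow(-111, Rational(1, 2)) = Mul(I, Pow(111, Rational(1, 2))) ≈ Mul(10.536, I))
Function('E')(j, R) = Mul(2, Pow(Add(Rational(-3, 2), R), -1), Add(-58, j)) (Function('E')(j, R) = Mul(2, Mul(Add(j, Add(-75, 17)), Pow(Add(R, Rational(-3, 2)), -1))) = Mul(2, Mul(Add(j, -58), Pow(Add(Rational(-3, 2), R), -1))) = Mul(2, Mul(Add(-58, j), Pow(Add(Rational(-3, 2), R), -1))) = Mul(2, Mul(Pow(Add(Rational(-3, 2), R), -1), Add(-58, j))) = Mul(2, Pow(Add(Rational(-3, 2), R), -1), Add(-58, j)))
Add(-38697, Mul(-1, Function('E')(-29, G))) = Add(-38697, Mul(-1, Mul(4, Pow(Add(-3, Mul(2, Mul(I, Pow(111, Rational(1, 2))))), -1), Add(-58, -29)))) = Add(-38697, Mul(-1, Mul(4, Pow(Add(-3, Mul(2, I, Pow(111, Rational(1, 2)))), -1), -87))) = Add(-38697, Mul(-1, Mul(-348, Pow(Add(-3, Mul(2, I, Pow(111, Rational(1, 2)))), -1)))) = Add(-38697, Mul(348, Pow(Add(-3, Mul(2, I, Pow(111, Rational(1, 2)))), -1)))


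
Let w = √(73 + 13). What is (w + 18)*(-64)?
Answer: -1152 - 64*√86 ≈ -1745.5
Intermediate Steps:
w = √86 ≈ 9.2736
(w + 18)*(-64) = (√86 + 18)*(-64) = (18 + √86)*(-64) = -1152 - 64*√86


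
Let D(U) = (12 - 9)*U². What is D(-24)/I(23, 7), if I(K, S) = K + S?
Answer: 288/5 ≈ 57.600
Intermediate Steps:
D(U) = 3*U²
D(-24)/I(23, 7) = (3*(-24)²)/(23 + 7) = (3*576)/30 = 1728*(1/30) = 288/5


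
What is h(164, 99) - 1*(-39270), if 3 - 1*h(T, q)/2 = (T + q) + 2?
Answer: 38746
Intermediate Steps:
h(T, q) = 2 - 2*T - 2*q (h(T, q) = 6 - 2*((T + q) + 2) = 6 - 2*(2 + T + q) = 6 + (-4 - 2*T - 2*q) = 2 - 2*T - 2*q)
h(164, 99) - 1*(-39270) = (2 - 2*164 - 2*99) - 1*(-39270) = (2 - 328 - 198) + 39270 = -524 + 39270 = 38746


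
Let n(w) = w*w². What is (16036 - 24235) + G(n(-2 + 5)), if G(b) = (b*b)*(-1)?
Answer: -8928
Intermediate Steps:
n(w) = w³
G(b) = -b² (G(b) = b²*(-1) = -b²)
(16036 - 24235) + G(n(-2 + 5)) = (16036 - 24235) - ((-2 + 5)³)² = -8199 - (3³)² = -8199 - 1*27² = -8199 - 1*729 = -8199 - 729 = -8928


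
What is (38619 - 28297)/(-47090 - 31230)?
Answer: -5161/39160 ≈ -0.13179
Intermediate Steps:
(38619 - 28297)/(-47090 - 31230) = 10322/(-78320) = 10322*(-1/78320) = -5161/39160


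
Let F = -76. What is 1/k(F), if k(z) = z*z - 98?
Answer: 1/5678 ≈ 0.00017612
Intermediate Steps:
k(z) = -98 + z² (k(z) = z² - 98 = -98 + z²)
1/k(F) = 1/(-98 + (-76)²) = 1/(-98 + 5776) = 1/5678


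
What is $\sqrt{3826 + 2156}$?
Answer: $\sqrt{5982} \approx 77.343$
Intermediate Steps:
$\sqrt{3826 + 2156} = \sqrt{5982}$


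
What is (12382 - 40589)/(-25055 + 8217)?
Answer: 28207/16838 ≈ 1.6752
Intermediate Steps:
(12382 - 40589)/(-25055 + 8217) = -28207/(-16838) = -28207*(-1/16838) = 28207/16838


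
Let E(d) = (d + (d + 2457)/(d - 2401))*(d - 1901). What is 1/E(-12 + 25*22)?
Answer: -1863/1362044537 ≈ -1.3678e-6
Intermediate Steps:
E(d) = (-1901 + d)*(d + (2457 + d)/(-2401 + d)) (E(d) = (d + (2457 + d)/(-2401 + d))*(-1901 + d) = (-1901 + d)*(d + (2457 + d)/(-2401 + d)))
1/E(-12 + 25*22) = 1/((-4670757 + (-12 + 25*22)³ - 4301*(-12 + 25*22)² + 4564857*(-12 + 25*22))/(-2401 + (-12 + 25*22))) = 1/((-4670757 + (-12 + 550)³ - 4301*(-12 + 550)² + 4564857*(-12 + 550))/(-2401 + (-12 + 550))) = 1/((-4670757 + 538³ - 4301*538² + 4564857*538)/(-2401 + 538)) = 1/((-4670757 + 155720872 - 4301*289444 + 2455893066)/(-1863)) = 1/(-(-4670757 + 155720872 - 1244898644 + 2455893066)/1863) = 1/(-1/1863*1362044537) = 1/(-1362044537/1863) = -1863/1362044537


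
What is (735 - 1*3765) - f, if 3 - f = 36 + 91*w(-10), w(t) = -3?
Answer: -3270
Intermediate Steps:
f = 240 (f = 3 - (36 + 91*(-3)) = 3 - (36 - 273) = 3 - 1*(-237) = 3 + 237 = 240)
(735 - 1*3765) - f = (735 - 1*3765) - 1*240 = (735 - 3765) - 240 = -3030 - 240 = -3270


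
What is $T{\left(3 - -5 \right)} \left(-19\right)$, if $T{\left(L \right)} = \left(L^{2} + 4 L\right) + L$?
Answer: $-1976$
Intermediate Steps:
$T{\left(L \right)} = L^{2} + 5 L$
$T{\left(3 - -5 \right)} \left(-19\right) = \left(3 - -5\right) \left(5 + \left(3 - -5\right)\right) \left(-19\right) = \left(3 + 5\right) \left(5 + \left(3 + 5\right)\right) \left(-19\right) = 8 \left(5 + 8\right) \left(-19\right) = 8 \cdot 13 \left(-19\right) = 104 \left(-19\right) = -1976$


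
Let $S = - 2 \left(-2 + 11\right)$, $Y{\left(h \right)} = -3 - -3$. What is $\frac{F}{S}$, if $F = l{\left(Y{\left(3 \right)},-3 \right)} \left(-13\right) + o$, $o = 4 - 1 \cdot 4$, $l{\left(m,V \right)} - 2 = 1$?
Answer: $\frac{13}{6} \approx 2.1667$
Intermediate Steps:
$Y{\left(h \right)} = 0$ ($Y{\left(h \right)} = -3 + 3 = 0$)
$S = -18$ ($S = \left(-2\right) 9 = -18$)
$l{\left(m,V \right)} = 3$ ($l{\left(m,V \right)} = 2 + 1 = 3$)
$o = 0$ ($o = 4 - 4 = 0$)
$F = -39$ ($F = 3 \left(-13\right) + 0 = -39 + 0 = -39$)
$\frac{F}{S} = - \frac{39}{-18} = \left(-39\right) \left(- \frac{1}{18}\right) = \frac{13}{6}$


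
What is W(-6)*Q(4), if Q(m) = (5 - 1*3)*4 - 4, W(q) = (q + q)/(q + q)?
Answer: 4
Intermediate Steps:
W(q) = 1 (W(q) = (2*q)/((2*q)) = (2*q)*(1/(2*q)) = 1)
Q(m) = 4 (Q(m) = (5 - 3)*4 - 4 = 2*4 - 4 = 8 - 4 = 4)
W(-6)*Q(4) = 1*4 = 4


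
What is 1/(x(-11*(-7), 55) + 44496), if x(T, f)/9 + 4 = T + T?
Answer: 1/45846 ≈ 2.1812e-5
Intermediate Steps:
x(T, f) = -36 + 18*T (x(T, f) = -36 + 9*(T + T) = -36 + 9*(2*T) = -36 + 18*T)
1/(x(-11*(-7), 55) + 44496) = 1/((-36 + 18*(-11*(-7))) + 44496) = 1/((-36 + 18*77) + 44496) = 1/((-36 + 1386) + 44496) = 1/(1350 + 44496) = 1/45846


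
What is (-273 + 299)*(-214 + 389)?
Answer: 4550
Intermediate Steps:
(-273 + 299)*(-214 + 389) = 26*175 = 4550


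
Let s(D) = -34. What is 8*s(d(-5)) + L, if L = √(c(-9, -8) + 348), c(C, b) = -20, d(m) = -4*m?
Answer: -272 + 2*√82 ≈ -253.89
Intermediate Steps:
L = 2*√82 (L = √(-20 + 348) = √328 = 2*√82 ≈ 18.111)
8*s(d(-5)) + L = 8*(-34) + 2*√82 = -272 + 2*√82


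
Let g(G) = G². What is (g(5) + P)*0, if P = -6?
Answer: 0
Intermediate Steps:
(g(5) + P)*0 = (5² - 6)*0 = (25 - 6)*0 = 19*0 = 0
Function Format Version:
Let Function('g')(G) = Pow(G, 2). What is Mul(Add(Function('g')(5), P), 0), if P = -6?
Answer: 0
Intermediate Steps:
Mul(Add(Function('g')(5), P), 0) = Mul(Add(Pow(5, 2), -6), 0) = Mul(Add(25, -6), 0) = Mul(19, 0) = 0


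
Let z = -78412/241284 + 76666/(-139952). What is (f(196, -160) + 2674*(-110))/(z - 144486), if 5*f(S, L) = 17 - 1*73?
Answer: 6208093867975776/3049411557421385 ≈ 2.0358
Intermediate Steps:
f(S, L) = -56/5 (f(S, L) = (17 - 1*73)/5 = (17 - 73)/5 = (1/5)*(-56) = -56/5)
z = -3684024421/4221022296 (z = -78412*1/241284 + 76666*(-1/139952) = -19603/60321 - 38333/69976 = -3684024421/4221022296 ≈ -0.87278)
(f(196, -160) + 2674*(-110))/(z - 144486) = (-56/5 + 2674*(-110))/(-3684024421/4221022296 - 144486) = (-56/5 - 294140)/(-609882311484277/4221022296) = -1470756/5*(-4221022296/609882311484277) = 6208093867975776/3049411557421385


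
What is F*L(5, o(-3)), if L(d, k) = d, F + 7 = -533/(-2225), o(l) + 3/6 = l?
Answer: -15042/445 ≈ -33.802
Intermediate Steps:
o(l) = -½ + l
F = -15042/2225 (F = -7 - 533/(-2225) = -7 - 533*(-1/2225) = -7 + 533/2225 = -15042/2225 ≈ -6.7605)
F*L(5, o(-3)) = -15042/2225*5 = -15042/445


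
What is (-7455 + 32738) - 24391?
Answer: 892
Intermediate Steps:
(-7455 + 32738) - 24391 = 25283 - 24391 = 892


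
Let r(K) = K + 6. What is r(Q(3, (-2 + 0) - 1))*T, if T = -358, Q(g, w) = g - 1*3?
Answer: -2148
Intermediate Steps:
Q(g, w) = -3 + g (Q(g, w) = g - 3 = -3 + g)
r(K) = 6 + K
r(Q(3, (-2 + 0) - 1))*T = (6 + (-3 + 3))*(-358) = (6 + 0)*(-358) = 6*(-358) = -2148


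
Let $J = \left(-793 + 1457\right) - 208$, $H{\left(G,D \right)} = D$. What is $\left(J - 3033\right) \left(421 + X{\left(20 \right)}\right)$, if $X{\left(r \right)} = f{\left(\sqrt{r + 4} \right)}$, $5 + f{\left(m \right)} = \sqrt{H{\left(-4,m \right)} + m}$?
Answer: $-1072032 - 5154 \sqrt[4]{6} \approx -1.0801 \cdot 10^{6}$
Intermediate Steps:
$J = 456$ ($J = 664 - 208 = 456$)
$f{\left(m \right)} = -5 + \sqrt{2} \sqrt{m}$ ($f{\left(m \right)} = -5 + \sqrt{m + m} = -5 + \sqrt{2 m} = -5 + \sqrt{2} \sqrt{m}$)
$X{\left(r \right)} = -5 + \sqrt{2} \sqrt[4]{4 + r}$ ($X{\left(r \right)} = -5 + \sqrt{2} \sqrt{\sqrt{r + 4}} = -5 + \sqrt{2} \sqrt{\sqrt{4 + r}} = -5 + \sqrt{2} \sqrt[4]{4 + r}$)
$\left(J - 3033\right) \left(421 + X{\left(20 \right)}\right) = \left(456 - 3033\right) \left(421 - \left(5 - \sqrt{2} \sqrt[4]{4 + 20}\right)\right) = - 2577 \left(421 - \left(5 - \sqrt{2} \sqrt[4]{24}\right)\right) = - 2577 \left(421 - \left(5 - 2 \sqrt[4]{6}\right)\right) = - 2577 \left(416 + 2 \sqrt[4]{6}\right) = -1072032 - 5154 \sqrt[4]{6}$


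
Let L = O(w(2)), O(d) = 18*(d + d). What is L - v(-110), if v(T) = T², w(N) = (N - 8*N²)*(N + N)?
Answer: -16420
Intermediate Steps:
w(N) = 2*N*(N - 8*N²) (w(N) = (N - 8*N²)*(2*N) = 2*N*(N - 8*N²))
O(d) = 36*d (O(d) = 18*(2*d) = 36*d)
L = -4320 (L = 36*(2²*(2 - 16*2)) = 36*(4*(2 - 32)) = 36*(4*(-30)) = 36*(-120) = -4320)
L - v(-110) = -4320 - 1*(-110)² = -4320 - 1*12100 = -4320 - 12100 = -16420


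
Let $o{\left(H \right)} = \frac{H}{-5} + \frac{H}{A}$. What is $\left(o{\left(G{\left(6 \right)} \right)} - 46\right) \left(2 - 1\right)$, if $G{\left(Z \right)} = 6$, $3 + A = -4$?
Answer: $- \frac{1682}{35} \approx -48.057$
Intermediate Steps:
$A = -7$ ($A = -3 - 4 = -7$)
$o{\left(H \right)} = - \frac{12 H}{35}$ ($o{\left(H \right)} = \frac{H}{-5} + \frac{H}{-7} = H \left(- \frac{1}{5}\right) + H \left(- \frac{1}{7}\right) = - \frac{H}{5} - \frac{H}{7} = - \frac{12 H}{35}$)
$\left(o{\left(G{\left(6 \right)} \right)} - 46\right) \left(2 - 1\right) = \left(\left(- \frac{12}{35}\right) 6 - 46\right) \left(2 - 1\right) = \left(- \frac{72}{35} - 46\right) 1 = \left(- \frac{1682}{35}\right) 1 = - \frac{1682}{35}$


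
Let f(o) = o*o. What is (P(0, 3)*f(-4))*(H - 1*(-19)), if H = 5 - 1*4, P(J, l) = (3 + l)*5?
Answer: 9600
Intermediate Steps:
P(J, l) = 15 + 5*l
H = 1 (H = 5 - 4 = 1)
f(o) = o**2
(P(0, 3)*f(-4))*(H - 1*(-19)) = ((15 + 5*3)*(-4)**2)*(1 - 1*(-19)) = ((15 + 15)*16)*(1 + 19) = (30*16)*20 = 480*20 = 9600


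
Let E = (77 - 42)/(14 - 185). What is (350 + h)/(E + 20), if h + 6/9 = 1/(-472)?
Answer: 28195221/1597720 ≈ 17.647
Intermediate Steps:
h = -947/1416 (h = -⅔ + 1/(-472) = -⅔ - 1/472 = -947/1416 ≈ -0.66879)
E = -35/171 (E = 35/(-171) = 35*(-1/171) = -35/171 ≈ -0.20468)
(350 + h)/(E + 20) = (350 - 947/1416)/(-35/171 + 20) = 494653/(1416*(3385/171)) = (494653/1416)*(171/3385) = 28195221/1597720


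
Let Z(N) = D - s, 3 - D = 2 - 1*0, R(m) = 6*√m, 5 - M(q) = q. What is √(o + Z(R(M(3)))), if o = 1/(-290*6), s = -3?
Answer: √3027165/870 ≈ 1.9999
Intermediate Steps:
M(q) = 5 - q
D = 1 (D = 3 - (2 - 1*0) = 3 - (2 + 0) = 3 - 1*2 = 3 - 2 = 1)
Z(N) = 4 (Z(N) = 1 - 1*(-3) = 1 + 3 = 4)
o = -1/1740 (o = -1/290*⅙ = -1/1740 ≈ -0.00057471)
√(o + Z(R(M(3)))) = √(-1/1740 + 4) = √(6959/1740) = √3027165/870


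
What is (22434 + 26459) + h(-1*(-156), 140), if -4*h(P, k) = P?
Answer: 48854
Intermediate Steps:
h(P, k) = -P/4
(22434 + 26459) + h(-1*(-156), 140) = (22434 + 26459) - (-1)*(-156)/4 = 48893 - ¼*156 = 48893 - 39 = 48854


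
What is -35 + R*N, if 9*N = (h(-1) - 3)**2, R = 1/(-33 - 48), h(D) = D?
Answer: -25531/729 ≈ -35.022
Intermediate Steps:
R = -1/81 (R = 1/(-81) = -1/81 ≈ -0.012346)
N = 16/9 (N = (-1 - 3)**2/9 = (1/9)*(-4)**2 = (1/9)*16 = 16/9 ≈ 1.7778)
-35 + R*N = -35 - 1/81*16/9 = -35 - 16/729 = -25531/729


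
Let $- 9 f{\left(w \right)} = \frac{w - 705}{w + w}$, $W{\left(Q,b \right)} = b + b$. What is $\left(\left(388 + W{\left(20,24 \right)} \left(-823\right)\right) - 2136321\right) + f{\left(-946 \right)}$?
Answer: $- \frac{37043342887}{17028} \approx -2.1754 \cdot 10^{6}$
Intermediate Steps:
$W{\left(Q,b \right)} = 2 b$
$f{\left(w \right)} = - \frac{-705 + w}{18 w}$ ($f{\left(w \right)} = - \frac{\left(w - 705\right) \frac{1}{w + w}}{9} = - \frac{\left(-705 + w\right) \frac{1}{2 w}}{9} = - \frac{\frac{1}{2} \frac{1}{w} \left(-705 + w\right)}{9} = - \frac{-705 + w}{18 w}$)
$\left(\left(388 + W{\left(20,24 \right)} \left(-823\right)\right) - 2136321\right) + f{\left(-946 \right)} = \left(\left(388 + 2 \cdot 24 \left(-823\right)\right) - 2136321\right) + \frac{705 - -946}{18 \left(-946\right)} = \left(\left(388 + 48 \left(-823\right)\right) - 2136321\right) + \frac{1}{18} \left(- \frac{1}{946}\right) \left(705 + 946\right) = \left(\left(388 - 39504\right) - 2136321\right) + \frac{1}{18} \left(- \frac{1}{946}\right) 1651 = \left(-39116 - 2136321\right) - \frac{1651}{17028} = -2175437 - \frac{1651}{17028} = - \frac{37043342887}{17028}$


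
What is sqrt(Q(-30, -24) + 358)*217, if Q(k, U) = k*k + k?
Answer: 434*sqrt(307) ≈ 7604.3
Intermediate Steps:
Q(k, U) = k + k**2 (Q(k, U) = k**2 + k = k + k**2)
sqrt(Q(-30, -24) + 358)*217 = sqrt(-30*(1 - 30) + 358)*217 = sqrt(-30*(-29) + 358)*217 = sqrt(870 + 358)*217 = sqrt(1228)*217 = (2*sqrt(307))*217 = 434*sqrt(307)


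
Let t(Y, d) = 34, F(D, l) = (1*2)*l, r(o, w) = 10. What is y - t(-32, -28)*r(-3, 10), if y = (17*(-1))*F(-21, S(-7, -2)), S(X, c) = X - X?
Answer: -340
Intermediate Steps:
S(X, c) = 0
F(D, l) = 2*l
y = 0 (y = (17*(-1))*(2*0) = -17*0 = 0)
y - t(-32, -28)*r(-3, 10) = 0 - 34*10 = 0 - 1*340 = 0 - 340 = -340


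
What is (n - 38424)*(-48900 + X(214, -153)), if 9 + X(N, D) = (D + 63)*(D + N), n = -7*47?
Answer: 2108124447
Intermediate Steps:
n = -329
X(N, D) = -9 + (63 + D)*(D + N) (X(N, D) = -9 + (D + 63)*(D + N) = -9 + (63 + D)*(D + N))
(n - 38424)*(-48900 + X(214, -153)) = (-329 - 38424)*(-48900 + (-9 + (-153)**2 + 63*(-153) + 63*214 - 153*214)) = -38753*(-48900 + (-9 + 23409 - 9639 + 13482 - 32742)) = -38753*(-48900 - 5499) = -38753*(-54399) = 2108124447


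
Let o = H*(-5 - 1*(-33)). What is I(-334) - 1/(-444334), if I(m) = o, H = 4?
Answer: 49765409/444334 ≈ 112.00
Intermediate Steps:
o = 112 (o = 4*(-5 - 1*(-33)) = 4*(-5 + 33) = 4*28 = 112)
I(m) = 112
I(-334) - 1/(-444334) = 112 - 1/(-444334) = 112 - 1*(-1/444334) = 112 + 1/444334 = 49765409/444334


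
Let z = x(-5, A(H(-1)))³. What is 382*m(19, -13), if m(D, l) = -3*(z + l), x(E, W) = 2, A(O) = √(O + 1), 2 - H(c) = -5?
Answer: 5730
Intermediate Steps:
H(c) = 7 (H(c) = 2 - 1*(-5) = 2 + 5 = 7)
A(O) = √(1 + O)
z = 8 (z = 2³ = 8)
m(D, l) = -24 - 3*l (m(D, l) = -3*(8 + l) = -24 - 3*l)
382*m(19, -13) = 382*(-24 - 3*(-13)) = 382*(-24 + 39) = 382*15 = 5730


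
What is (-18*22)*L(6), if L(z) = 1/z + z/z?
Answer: -462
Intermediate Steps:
L(z) = 1 + 1/z (L(z) = 1/z + 1 = 1 + 1/z)
(-18*22)*L(6) = (-18*22)*((1 + 6)/6) = -66*7 = -396*7/6 = -462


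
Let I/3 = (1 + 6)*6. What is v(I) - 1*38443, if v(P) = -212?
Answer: -38655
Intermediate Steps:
I = 126 (I = 3*((1 + 6)*6) = 3*(7*6) = 3*42 = 126)
v(I) - 1*38443 = -212 - 1*38443 = -212 - 38443 = -38655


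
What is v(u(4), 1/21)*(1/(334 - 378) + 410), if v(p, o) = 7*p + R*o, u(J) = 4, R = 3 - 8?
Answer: 45527/4 ≈ 11382.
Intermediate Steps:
R = -5
v(p, o) = -5*o + 7*p (v(p, o) = 7*p - 5*o = -5*o + 7*p)
v(u(4), 1/21)*(1/(334 - 378) + 410) = (-5/21 + 7*4)*(1/(334 - 378) + 410) = (-5*1/21 + 28)*(1/(-44) + 410) = (-5/21 + 28)*(-1/44 + 410) = (583/21)*(18039/44) = 45527/4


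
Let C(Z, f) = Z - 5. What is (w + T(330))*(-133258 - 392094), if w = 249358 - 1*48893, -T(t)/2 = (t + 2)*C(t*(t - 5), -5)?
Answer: 37305358470680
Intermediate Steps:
C(Z, f) = -5 + Z
T(t) = -2*(-5 + t*(-5 + t))*(2 + t) (T(t) = -2*(t + 2)*(-5 + t*(t - 5)) = -2*(2 + t)*(-5 + t*(-5 + t)) = -2*(-5 + t*(-5 + t))*(2 + t))
w = 200465 (w = 249358 - 48893 = 200465)
(w + T(330))*(-133258 - 392094) = (200465 - 2*(-5 + 330*(-5 + 330))*(2 + 330))*(-133258 - 392094) = (200465 - 2*(-5 + 330*325)*332)*(-525352) = (200465 - 2*(-5 + 107250)*332)*(-525352) = (200465 - 2*107245*332)*(-525352) = (200465 - 71210680)*(-525352) = -71010215*(-525352) = 37305358470680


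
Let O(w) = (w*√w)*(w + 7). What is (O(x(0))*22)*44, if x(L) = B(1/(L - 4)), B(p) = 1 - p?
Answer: 19965*√5/4 ≈ 11161.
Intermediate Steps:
x(L) = 1 - 1/(-4 + L) (x(L) = 1 - 1/(L - 4) = 1 - 1/(-4 + L))
O(w) = w^(3/2)*(7 + w)
(O(x(0))*22)*44 = ((((-5 + 0)/(-4 + 0))^(3/2)*(7 + (-5 + 0)/(-4 + 0)))*22)*44 = (((-5/(-4))^(3/2)*(7 - 5/(-4)))*22)*44 = (((-¼*(-5))^(3/2)*(7 - ¼*(-5)))*22)*44 = (((5/4)^(3/2)*(7 + 5/4))*22)*44 = (((5*√5/8)*(33/4))*22)*44 = ((165*√5/32)*22)*44 = (1815*√5/16)*44 = 19965*√5/4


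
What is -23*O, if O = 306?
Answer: -7038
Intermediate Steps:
-23*O = -23*306 = -7038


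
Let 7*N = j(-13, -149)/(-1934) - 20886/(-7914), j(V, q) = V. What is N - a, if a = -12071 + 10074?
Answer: 35666423535/17856622 ≈ 1997.4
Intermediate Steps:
a = -1997
N = 6749401/17856622 (N = (-13/(-1934) - 20886/(-7914))/7 = (-13*(-1/1934) - 20886*(-1/7914))/7 = (13/1934 + 3481/1319)/7 = (1/7)*(6749401/2550946) = 6749401/17856622 ≈ 0.37798)
N - a = 6749401/17856622 - 1*(-1997) = 6749401/17856622 + 1997 = 35666423535/17856622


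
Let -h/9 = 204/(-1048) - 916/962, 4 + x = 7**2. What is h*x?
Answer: 58533435/126022 ≈ 464.47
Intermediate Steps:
x = 45 (x = -4 + 7**2 = -4 + 49 = 45)
h = 1300743/126022 (h = -9*(204/(-1048) - 916/962) = -9*(204*(-1/1048) - 916*1/962) = -9*(-51/262 - 458/481) = -9*(-144527/126022) = 1300743/126022 ≈ 10.322)
h*x = (1300743/126022)*45 = 58533435/126022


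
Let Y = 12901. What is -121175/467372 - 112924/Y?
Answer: -7762970629/861366596 ≈ -9.0124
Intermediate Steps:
-121175/467372 - 112924/Y = -121175/467372 - 112924/12901 = -121175*1/467372 - 112924*1/12901 = -121175/467372 - 16132/1843 = -7762970629/861366596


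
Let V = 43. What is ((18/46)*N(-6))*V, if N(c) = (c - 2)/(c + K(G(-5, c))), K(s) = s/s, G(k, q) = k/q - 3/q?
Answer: 3096/115 ≈ 26.922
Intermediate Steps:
G(k, q) = -3/q + k/q
K(s) = 1
N(c) = (-2 + c)/(1 + c) (N(c) = (c - 2)/(c + 1) = (-2 + c)/(1 + c))
((18/46)*N(-6))*V = ((18/46)*((-2 - 6)/(1 - 6)))*43 = ((18*(1/46))*(-8/(-5)))*43 = (9*(-1/5*(-8))/23)*43 = ((9/23)*(8/5))*43 = (72/115)*43 = 3096/115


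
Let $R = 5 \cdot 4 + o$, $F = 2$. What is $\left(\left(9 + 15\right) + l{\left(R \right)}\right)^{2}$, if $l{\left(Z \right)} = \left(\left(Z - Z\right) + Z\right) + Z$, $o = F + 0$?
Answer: $4624$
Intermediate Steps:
$o = 2$ ($o = 2 + 0 = 2$)
$R = 22$ ($R = 5 \cdot 4 + 2 = 20 + 2 = 22$)
$l{\left(Z \right)} = 2 Z$ ($l{\left(Z \right)} = \left(0 + Z\right) + Z = Z + Z = 2 Z$)
$\left(\left(9 + 15\right) + l{\left(R \right)}\right)^{2} = \left(\left(9 + 15\right) + 2 \cdot 22\right)^{2} = \left(24 + 44\right)^{2} = 68^{2} = 4624$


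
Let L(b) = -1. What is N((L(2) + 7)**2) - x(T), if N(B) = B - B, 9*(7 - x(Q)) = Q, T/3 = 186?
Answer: 55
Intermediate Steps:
T = 558 (T = 3*186 = 558)
x(Q) = 7 - Q/9
N(B) = 0
N((L(2) + 7)**2) - x(T) = 0 - (7 - 1/9*558) = 0 - (7 - 62) = 0 - 1*(-55) = 0 + 55 = 55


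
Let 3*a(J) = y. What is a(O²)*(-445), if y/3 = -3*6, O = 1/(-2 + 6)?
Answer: 8010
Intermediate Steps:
O = ¼ (O = 1/4 = ¼ ≈ 0.25000)
y = -54 (y = 3*(-3*6) = 3*(-18) = -54)
a(J) = -18 (a(J) = (⅓)*(-54) = -18)
a(O²)*(-445) = -18*(-445) = 8010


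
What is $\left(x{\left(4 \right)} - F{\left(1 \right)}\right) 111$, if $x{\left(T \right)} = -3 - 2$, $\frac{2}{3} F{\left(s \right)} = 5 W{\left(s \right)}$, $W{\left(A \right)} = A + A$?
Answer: $-2220$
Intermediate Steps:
$W{\left(A \right)} = 2 A$
$F{\left(s \right)} = 15 s$ ($F{\left(s \right)} = \frac{3 \cdot 5 \cdot 2 s}{2} = \frac{3 \cdot 10 s}{2} = 15 s$)
$x{\left(T \right)} = -5$
$\left(x{\left(4 \right)} - F{\left(1 \right)}\right) 111 = \left(-5 - 15 \cdot 1\right) 111 = \left(-5 - 15\right) 111 = \left(-20\right) 111 = -2220$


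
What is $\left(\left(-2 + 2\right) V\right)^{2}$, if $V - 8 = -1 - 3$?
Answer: $0$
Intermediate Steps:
$V = 4$ ($V = 8 - 4 = 4$)
$\left(\left(-2 + 2\right) V\right)^{2} = \left(\left(-2 + 2\right) 4\right)^{2} = \left(0 \cdot 4\right)^{2} = 0^{2} = 0$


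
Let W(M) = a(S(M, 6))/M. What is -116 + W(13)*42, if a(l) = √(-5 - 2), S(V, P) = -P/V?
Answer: -116 + 42*I*√7/13 ≈ -116.0 + 8.5478*I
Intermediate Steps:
S(V, P) = -P/V
a(l) = I*√7 (a(l) = √(-7) = I*√7)
W(M) = I*√7/M (W(M) = (I*√7)/M = I*√7/M)
-116 + W(13)*42 = -116 + (I*√7/13)*42 = -116 + 42*I*√7/13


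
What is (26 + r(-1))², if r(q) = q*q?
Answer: 729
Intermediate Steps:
r(q) = q²
(26 + r(-1))² = (26 + (-1)²)² = (26 + 1)² = 27² = 729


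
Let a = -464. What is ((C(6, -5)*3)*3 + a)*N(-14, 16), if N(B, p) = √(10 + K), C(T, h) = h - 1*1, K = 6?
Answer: -2072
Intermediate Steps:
C(T, h) = -1 + h (C(T, h) = h - 1 = -1 + h)
N(B, p) = 4 (N(B, p) = √(10 + 6) = √16 = 4)
((C(6, -5)*3)*3 + a)*N(-14, 16) = (((-1 - 5)*3)*3 - 464)*4 = (-6*3*3 - 464)*4 = (-18*3 - 464)*4 = (-54 - 464)*4 = -518*4 = -2072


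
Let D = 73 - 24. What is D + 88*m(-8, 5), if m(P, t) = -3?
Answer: -215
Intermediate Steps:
D = 49
D + 88*m(-8, 5) = 49 + 88*(-3) = 49 - 264 = -215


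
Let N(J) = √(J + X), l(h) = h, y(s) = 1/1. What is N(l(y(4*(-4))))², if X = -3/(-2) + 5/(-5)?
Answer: 3/2 ≈ 1.5000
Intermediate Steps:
X = ½ (X = -3*(-½) + 5*(-⅕) = 3/2 - 1 = ½ ≈ 0.50000)
y(s) = 1
N(J) = √(½ + J) (N(J) = √(J + ½) = √(½ + J))
N(l(y(4*(-4))))² = (√(2 + 4*1)/2)² = (√(2 + 4)/2)² = (√6/2)² = 3/2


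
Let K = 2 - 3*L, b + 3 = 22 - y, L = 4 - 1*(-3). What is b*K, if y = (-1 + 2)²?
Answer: -342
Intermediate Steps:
y = 1 (y = 1² = 1)
L = 7 (L = 4 + 3 = 7)
b = 18 (b = -3 + (22 - 1*1) = -3 + (22 - 1) = -3 + 21 = 18)
K = -19 (K = 2 - 3*7 = 2 - 21 = -19)
b*K = 18*(-19) = -342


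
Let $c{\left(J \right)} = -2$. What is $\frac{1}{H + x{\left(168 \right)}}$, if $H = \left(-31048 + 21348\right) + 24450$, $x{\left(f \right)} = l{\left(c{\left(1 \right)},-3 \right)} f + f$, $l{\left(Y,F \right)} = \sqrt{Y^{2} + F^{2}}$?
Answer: $\frac{7459}{111089906} - \frac{42 \sqrt{13}}{55544953} \approx 6.4417 \cdot 10^{-5}$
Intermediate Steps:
$l{\left(Y,F \right)} = \sqrt{F^{2} + Y^{2}}$
$x{\left(f \right)} = f + f \sqrt{13}$ ($x{\left(f \right)} = \sqrt{\left(-3\right)^{2} + \left(-2\right)^{2}} f + f = \sqrt{9 + 4} f + f = \sqrt{13} f + f = f \sqrt{13} + f = f + f \sqrt{13}$)
$H = 14750$ ($H = -9700 + 24450 = 14750$)
$\frac{1}{H + x{\left(168 \right)}} = \frac{1}{14750 + 168 \left(1 + \sqrt{13}\right)} = \frac{1}{14750 + \left(168 + 168 \sqrt{13}\right)} = \frac{1}{14918 + 168 \sqrt{13}}$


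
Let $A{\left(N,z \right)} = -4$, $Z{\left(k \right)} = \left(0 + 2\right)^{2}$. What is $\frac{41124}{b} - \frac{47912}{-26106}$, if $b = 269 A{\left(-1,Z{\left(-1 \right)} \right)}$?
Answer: $- \frac{127753729}{3511257} \approx -36.384$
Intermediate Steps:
$Z{\left(k \right)} = 4$ ($Z{\left(k \right)} = 2^{2} = 4$)
$b = -1076$ ($b = 269 \left(-4\right) = -1076$)
$\frac{41124}{b} - \frac{47912}{-26106} = \frac{41124}{-1076} - \frac{47912}{-26106} = 41124 \left(- \frac{1}{1076}\right) - - \frac{23956}{13053} = - \frac{10281}{269} + \frac{23956}{13053} = - \frac{127753729}{3511257}$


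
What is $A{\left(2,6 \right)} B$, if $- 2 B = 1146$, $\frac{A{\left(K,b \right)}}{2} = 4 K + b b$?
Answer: $-50424$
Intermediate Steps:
$A{\left(K,b \right)} = 2 b^{2} + 8 K$ ($A{\left(K,b \right)} = 2 \left(4 K + b b\right) = 2 \left(4 K + b^{2}\right) = 2 \left(b^{2} + 4 K\right) = 2 b^{2} + 8 K$)
$B = -573$ ($B = \left(- \frac{1}{2}\right) 1146 = -573$)
$A{\left(2,6 \right)} B = \left(2 \cdot 6^{2} + 8 \cdot 2\right) \left(-573\right) = \left(2 \cdot 36 + 16\right) \left(-573\right) = \left(72 + 16\right) \left(-573\right) = 88 \left(-573\right) = -50424$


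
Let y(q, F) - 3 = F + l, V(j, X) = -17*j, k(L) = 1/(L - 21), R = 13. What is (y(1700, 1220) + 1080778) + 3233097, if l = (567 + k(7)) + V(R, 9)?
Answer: 60416215/14 ≈ 4.3154e+6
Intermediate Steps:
k(L) = 1/(-21 + L)
l = 4843/14 (l = (567 + 1/(-21 + 7)) - 17*13 = (567 + 1/(-14)) - 221 = (567 - 1/14) - 221 = 7937/14 - 221 = 4843/14 ≈ 345.93)
y(q, F) = 4885/14 + F (y(q, F) = 3 + (F + 4843/14) = 3 + (4843/14 + F) = 4885/14 + F)
(y(1700, 1220) + 1080778) + 3233097 = ((4885/14 + 1220) + 1080778) + 3233097 = (21965/14 + 1080778) + 3233097 = 15152857/14 + 3233097 = 60416215/14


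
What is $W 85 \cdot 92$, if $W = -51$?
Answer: $-398820$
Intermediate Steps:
$W 85 \cdot 92 = \left(-51\right) 85 \cdot 92 = \left(-4335\right) 92 = -398820$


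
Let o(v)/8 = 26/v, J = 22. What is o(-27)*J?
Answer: -4576/27 ≈ -169.48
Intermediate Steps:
o(v) = 208/v (o(v) = 8*(26/v) = 208/v)
o(-27)*J = (208/(-27))*22 = (208*(-1/27))*22 = -208/27*22 = -4576/27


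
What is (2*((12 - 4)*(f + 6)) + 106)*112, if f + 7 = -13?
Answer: -13216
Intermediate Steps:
f = -20 (f = -7 - 13 = -20)
(2*((12 - 4)*(f + 6)) + 106)*112 = (2*((12 - 4)*(-20 + 6)) + 106)*112 = (2*(8*(-14)) + 106)*112 = (2*(-112) + 106)*112 = (-224 + 106)*112 = -118*112 = -13216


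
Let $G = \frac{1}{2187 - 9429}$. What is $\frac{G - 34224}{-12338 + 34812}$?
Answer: $- \frac{247850209}{162756708} \approx -1.5228$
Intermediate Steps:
$G = - \frac{1}{7242}$ ($G = \frac{1}{-7242} = - \frac{1}{7242} \approx -0.00013808$)
$\frac{G - 34224}{-12338 + 34812} = \frac{- \frac{1}{7242} - 34224}{-12338 + 34812} = - \frac{247850209}{7242 \cdot 22474} = \left(- \frac{247850209}{7242}\right) \frac{1}{22474} = - \frac{247850209}{162756708}$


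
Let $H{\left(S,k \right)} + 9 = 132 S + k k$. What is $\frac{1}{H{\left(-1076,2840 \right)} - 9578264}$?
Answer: $- \frac{1}{1654705} \approx -6.0434 \cdot 10^{-7}$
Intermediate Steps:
$H{\left(S,k \right)} = -9 + k^{2} + 132 S$ ($H{\left(S,k \right)} = -9 + \left(132 S + k k\right) = -9 + \left(132 S + k^{2}\right) = -9 + \left(k^{2} + 132 S\right) = -9 + k^{2} + 132 S$)
$\frac{1}{H{\left(-1076,2840 \right)} - 9578264} = \frac{1}{\left(-9 + 2840^{2} + 132 \left(-1076\right)\right) - 9578264} = \frac{1}{\left(-9 + 8065600 - 142032\right) - 9578264} = \frac{1}{7923559 - 9578264} = \frac{1}{-1654705} = - \frac{1}{1654705}$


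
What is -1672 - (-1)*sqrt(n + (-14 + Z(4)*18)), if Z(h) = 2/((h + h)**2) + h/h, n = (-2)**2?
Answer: -1672 + sqrt(137)/4 ≈ -1669.1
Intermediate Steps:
n = 4
Z(h) = 1 + 1/(2*h**2) (Z(h) = 2/((2*h)**2) + 1 = 2/((4*h**2)) + 1 = 2*(1/(4*h**2)) + 1 = 1/(2*h**2) + 1 = 1 + 1/(2*h**2))
-1672 - (-1)*sqrt(n + (-14 + Z(4)*18)) = -1672 - (-1)*sqrt(4 + (-14 + (1 + (1/2)/4**2)*18)) = -1672 - (-1)*sqrt(4 + (-14 + (1 + (1/2)*(1/16))*18)) = -1672 - (-1)*sqrt(4 + (-14 + (1 + 1/32)*18)) = -1672 - (-1)*sqrt(4 + (-14 + (33/32)*18)) = -1672 - (-1)*sqrt(4 + (-14 + 297/16)) = -1672 - (-1)*sqrt(4 + 73/16) = -1672 - (-1)*sqrt(137/16) = -1672 - (-1)*sqrt(137)/4 = -1672 + sqrt(137)/4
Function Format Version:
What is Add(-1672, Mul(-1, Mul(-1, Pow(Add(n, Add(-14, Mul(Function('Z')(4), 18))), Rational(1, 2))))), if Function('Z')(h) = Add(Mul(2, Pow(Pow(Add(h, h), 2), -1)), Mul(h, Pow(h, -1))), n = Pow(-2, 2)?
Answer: Add(-1672, Mul(Rational(1, 4), Pow(137, Rational(1, 2)))) ≈ -1669.1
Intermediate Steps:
n = 4
Function('Z')(h) = Add(1, Mul(Rational(1, 2), Pow(h, -2))) (Function('Z')(h) = Add(Mul(2, Pow(Pow(Mul(2, h), 2), -1)), 1) = Add(Mul(2, Pow(Mul(4, Pow(h, 2)), -1)), 1) = Add(Mul(2, Mul(Rational(1, 4), Pow(h, -2))), 1) = Add(Mul(Rational(1, 2), Pow(h, -2)), 1) = Add(1, Mul(Rational(1, 2), Pow(h, -2))))
Add(-1672, Mul(-1, Mul(-1, Pow(Add(n, Add(-14, Mul(Function('Z')(4), 18))), Rational(1, 2))))) = Add(-1672, Mul(-1, Mul(-1, Pow(Add(4, Add(-14, Mul(Add(1, Mul(Rational(1, 2), Pow(4, -2))), 18))), Rational(1, 2))))) = Add(-1672, Mul(-1, Mul(-1, Pow(Add(4, Add(-14, Mul(Add(1, Mul(Rational(1, 2), Rational(1, 16))), 18))), Rational(1, 2))))) = Add(-1672, Mul(-1, Mul(-1, Pow(Add(4, Add(-14, Mul(Add(1, Rational(1, 32)), 18))), Rational(1, 2))))) = Add(-1672, Mul(-1, Mul(-1, Pow(Add(4, Add(-14, Mul(Rational(33, 32), 18))), Rational(1, 2))))) = Add(-1672, Mul(-1, Mul(-1, Pow(Add(4, Add(-14, Rational(297, 16))), Rational(1, 2))))) = Add(-1672, Mul(-1, Mul(-1, Pow(Add(4, Rational(73, 16)), Rational(1, 2))))) = Add(-1672, Mul(-1, Mul(-1, Pow(Rational(137, 16), Rational(1, 2))))) = Add(-1672, Mul(-1, Mul(-1, Mul(Rational(1, 4), Pow(137, Rational(1, 2)))))) = Add(-1672, Mul(-1, Mul(Rational(-1, 4), Pow(137, Rational(1, 2))))) = Add(-1672, Mul(Rational(1, 4), Pow(137, Rational(1, 2))))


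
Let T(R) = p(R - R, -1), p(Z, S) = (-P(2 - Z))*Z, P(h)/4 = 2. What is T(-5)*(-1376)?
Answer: 0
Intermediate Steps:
P(h) = 8 (P(h) = 4*2 = 8)
p(Z, S) = -8*Z (p(Z, S) = (-1*8)*Z = -8*Z)
T(R) = 0 (T(R) = -8*(R - R) = -8*0 = 0)
T(-5)*(-1376) = 0*(-1376) = 0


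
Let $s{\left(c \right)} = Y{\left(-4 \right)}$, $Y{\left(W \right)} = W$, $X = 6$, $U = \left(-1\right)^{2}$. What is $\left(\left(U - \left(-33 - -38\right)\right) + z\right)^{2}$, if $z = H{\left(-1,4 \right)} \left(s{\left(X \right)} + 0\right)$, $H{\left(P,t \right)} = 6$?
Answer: $784$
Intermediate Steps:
$U = 1$
$s{\left(c \right)} = -4$
$z = -24$ ($z = 6 \left(-4 + 0\right) = 6 \left(-4\right) = -24$)
$\left(\left(U - \left(-33 - -38\right)\right) + z\right)^{2} = \left(\left(1 - \left(-33 - -38\right)\right) - 24\right)^{2} = \left(\left(1 - \left(-33 + 38\right)\right) - 24\right)^{2} = \left(\left(1 - 5\right) - 24\right)^{2} = \left(-4 - 24\right)^{2} = \left(-28\right)^{2} = 784$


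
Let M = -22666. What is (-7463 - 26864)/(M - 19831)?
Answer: 34327/42497 ≈ 0.80775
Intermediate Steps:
(-7463 - 26864)/(M - 19831) = (-7463 - 26864)/(-22666 - 19831) = -34327/(-42497) = -34327*(-1/42497) = 34327/42497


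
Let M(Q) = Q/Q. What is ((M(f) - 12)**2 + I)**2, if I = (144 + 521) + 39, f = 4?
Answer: 680625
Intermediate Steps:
M(Q) = 1
I = 704 (I = 665 + 39 = 704)
((M(f) - 12)**2 + I)**2 = ((1 - 12)**2 + 704)**2 = ((-11)**2 + 704)**2 = (121 + 704)**2 = 825**2 = 680625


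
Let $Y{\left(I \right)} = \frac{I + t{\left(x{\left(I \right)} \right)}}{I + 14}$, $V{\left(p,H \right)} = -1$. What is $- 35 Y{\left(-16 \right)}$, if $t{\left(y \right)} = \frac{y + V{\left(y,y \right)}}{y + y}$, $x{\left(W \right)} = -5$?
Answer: $- \frac{539}{2} \approx -269.5$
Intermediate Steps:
$t{\left(y \right)} = \frac{-1 + y}{2 y}$ ($t{\left(y \right)} = \frac{y - 1}{y + y} = \frac{-1 + y}{2 y}$)
$Y{\left(I \right)} = \frac{\frac{3}{5} + I}{14 + I}$ ($Y{\left(I \right)} = \frac{I + \frac{-1 - 5}{2 \left(-5\right)}}{I + 14} = \frac{I + \frac{1}{2} \left(- \frac{1}{5}\right) \left(-6\right)}{14 + I} = \frac{I + \frac{3}{5}}{14 + I} = \frac{\frac{3}{5} + I}{14 + I}$)
$- 35 Y{\left(-16 \right)} = - 35 \frac{\frac{3}{5} - 16}{14 - 16} = - 35 \frac{1}{-2} \left(- \frac{77}{5}\right) = - 35 \left(\left(- \frac{1}{2}\right) \left(- \frac{77}{5}\right)\right) = \left(-35\right) \frac{77}{10} = - \frac{539}{2}$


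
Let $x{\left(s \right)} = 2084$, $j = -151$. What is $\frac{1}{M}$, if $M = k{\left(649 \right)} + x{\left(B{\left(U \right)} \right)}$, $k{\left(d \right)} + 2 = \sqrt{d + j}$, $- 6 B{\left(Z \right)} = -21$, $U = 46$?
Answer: $\frac{347}{722371} - \frac{\sqrt{498}}{4334226} \approx 0.00047521$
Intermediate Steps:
$B{\left(Z \right)} = \frac{7}{2}$ ($B{\left(Z \right)} = \left(- \frac{1}{6}\right) \left(-21\right) = \frac{7}{2}$)
$k{\left(d \right)} = -2 + \sqrt{-151 + d}$ ($k{\left(d \right)} = -2 + \sqrt{d - 151} = -2 + \sqrt{-151 + d}$)
$M = 2082 + \sqrt{498}$ ($M = \left(-2 + \sqrt{-151 + 649}\right) + 2084 = \left(-2 + \sqrt{498}\right) + 2084 = 2082 + \sqrt{498} \approx 2104.3$)
$\frac{1}{M} = \frac{1}{2082 + \sqrt{498}}$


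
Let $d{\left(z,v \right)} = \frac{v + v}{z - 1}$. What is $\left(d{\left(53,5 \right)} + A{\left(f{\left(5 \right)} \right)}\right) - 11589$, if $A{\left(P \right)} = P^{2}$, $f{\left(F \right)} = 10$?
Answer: $- \frac{298709}{26} \approx -11489.0$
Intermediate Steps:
$d{\left(z,v \right)} = \frac{2 v}{-1 + z}$
$\left(d{\left(53,5 \right)} + A{\left(f{\left(5 \right)} \right)}\right) - 11589 = \left(2 \cdot 5 \frac{1}{-1 + 53} + 10^{2}\right) - 11589 = \left(2 \cdot 5 \cdot \frac{1}{52} + 100\right) - 11589 = \left(\frac{5}{26} + 100\right) - 11589 = \frac{2605}{26} - 11589 = - \frac{298709}{26}$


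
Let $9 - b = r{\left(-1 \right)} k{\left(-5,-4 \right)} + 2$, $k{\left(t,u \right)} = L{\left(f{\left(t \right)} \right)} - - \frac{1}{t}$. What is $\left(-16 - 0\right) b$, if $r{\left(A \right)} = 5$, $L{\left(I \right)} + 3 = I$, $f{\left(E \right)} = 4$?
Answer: $-48$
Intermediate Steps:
$L{\left(I \right)} = -3 + I$
$k{\left(t,u \right)} = 1 + \frac{1}{t}$ ($k{\left(t,u \right)} = \left(-3 + 4\right) - - \frac{1}{t} = 1 + \frac{1}{t}$)
$b = 3$ ($b = 9 - \left(5 \frac{1 - 5}{-5} + 2\right) = 9 - \left(5 \left(\left(- \frac{1}{5}\right) \left(-4\right)\right) + 2\right) = 9 - \left(5 \cdot \frac{4}{5} + 2\right) = 9 - \left(4 + 2\right) = 9 - 6 = 3$)
$\left(-16 - 0\right) b = \left(-16 - 0\right) 3 = \left(-16 + 0\right) 3 = \left(-16\right) 3 = -48$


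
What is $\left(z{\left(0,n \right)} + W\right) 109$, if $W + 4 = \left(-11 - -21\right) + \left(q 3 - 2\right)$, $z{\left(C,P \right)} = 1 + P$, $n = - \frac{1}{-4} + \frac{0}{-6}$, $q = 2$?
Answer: $\frac{4905}{4} \approx 1226.3$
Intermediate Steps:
$n = \frac{1}{4}$ ($n = \left(-1\right) \left(- \frac{1}{4}\right) + 0 \left(- \frac{1}{6}\right) = \frac{1}{4} + 0 = \frac{1}{4} \approx 0.25$)
$W = 10$ ($W = -4 + \left(\left(-11 - -21\right) + \left(2 \cdot 3 - 2\right)\right) = -4 + \left(\left(-11 + 21\right) + \left(6 - 2\right)\right) = -4 + \left(10 + 4\right) = -4 + 14 = 10$)
$\left(z{\left(0,n \right)} + W\right) 109 = \left(\left(1 + \frac{1}{4}\right) + 10\right) 109 = \left(\frac{5}{4} + 10\right) 109 = \frac{45}{4} \cdot 109 = \frac{4905}{4}$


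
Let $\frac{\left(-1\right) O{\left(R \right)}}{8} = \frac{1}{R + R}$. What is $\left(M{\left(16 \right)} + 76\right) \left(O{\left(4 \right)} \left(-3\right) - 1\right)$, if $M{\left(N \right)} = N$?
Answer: $184$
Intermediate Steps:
$O{\left(R \right)} = - \frac{4}{R}$ ($O{\left(R \right)} = - \frac{8}{R + R} = - \frac{8}{2 R} = - 8 \frac{1}{2 R} = - \frac{4}{R}$)
$\left(M{\left(16 \right)} + 76\right) \left(O{\left(4 \right)} \left(-3\right) - 1\right) = \left(16 + 76\right) \left(- \frac{4}{4} \left(-3\right) - 1\right) = 92 \left(\left(-4\right) \frac{1}{4} \left(-3\right) - 1\right) = 92 \left(\left(-1\right) \left(-3\right) - 1\right) = 92 \left(3 - 1\right) = 92 \cdot 2 = 184$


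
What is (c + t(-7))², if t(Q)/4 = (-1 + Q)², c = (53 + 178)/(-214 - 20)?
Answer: 395651881/6084 ≈ 65032.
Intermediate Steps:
c = -77/78 (c = 231/(-234) = 231*(-1/234) = -77/78 ≈ -0.98718)
t(Q) = 4*(-1 + Q)²
(c + t(-7))² = (-77/78 + 4*(-1 - 7)²)² = (-77/78 + 4*(-8)²)² = (-77/78 + 4*64)² = (-77/78 + 256)² = (19891/78)² = 395651881/6084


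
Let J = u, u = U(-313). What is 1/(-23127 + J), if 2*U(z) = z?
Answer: -2/46567 ≈ -4.2949e-5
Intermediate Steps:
U(z) = z/2
u = -313/2 (u = (½)*(-313) = -313/2 ≈ -156.50)
J = -313/2 ≈ -156.50
1/(-23127 + J) = 1/(-23127 - 313/2) = 1/(-46567/2) = -2/46567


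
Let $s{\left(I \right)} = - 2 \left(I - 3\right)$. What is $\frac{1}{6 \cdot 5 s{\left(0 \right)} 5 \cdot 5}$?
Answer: $\frac{1}{4500} \approx 0.00022222$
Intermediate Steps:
$s{\left(I \right)} = 6 - 2 I$ ($s{\left(I \right)} = - 2 \left(-3 + I\right) = 6 - 2 I$)
$\frac{1}{6 \cdot 5 s{\left(0 \right)} 5 \cdot 5} = \frac{1}{6 \cdot 5 \left(6 - 0\right) 5 \cdot 5} = \frac{1}{30 \left(6 + 0\right) 25} = \frac{1}{30 \cdot 6 \cdot 25} = \frac{1}{180 \cdot 25} = \frac{1}{4500}$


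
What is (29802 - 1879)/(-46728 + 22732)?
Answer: -3989/3428 ≈ -1.1637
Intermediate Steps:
(29802 - 1879)/(-46728 + 22732) = 27923/(-23996) = 27923*(-1/23996) = -3989/3428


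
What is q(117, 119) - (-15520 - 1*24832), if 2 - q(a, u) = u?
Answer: 40235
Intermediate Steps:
q(a, u) = 2 - u
q(117, 119) - (-15520 - 1*24832) = (2 - 1*119) - (-15520 - 1*24832) = (2 - 119) - (-15520 - 24832) = -117 - 1*(-40352) = -117 + 40352 = 40235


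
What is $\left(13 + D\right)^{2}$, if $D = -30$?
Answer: $289$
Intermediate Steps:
$\left(13 + D\right)^{2} = \left(13 - 30\right)^{2} = \left(-17\right)^{2} = 289$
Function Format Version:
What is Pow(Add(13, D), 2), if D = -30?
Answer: 289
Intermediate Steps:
Pow(Add(13, D), 2) = Pow(Add(13, -30), 2) = Pow(-17, 2) = 289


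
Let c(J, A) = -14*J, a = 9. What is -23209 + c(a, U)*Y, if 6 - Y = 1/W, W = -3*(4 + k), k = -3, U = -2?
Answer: -24007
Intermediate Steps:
W = -3 (W = -3*(4 - 3) = -3*1 = -3)
Y = 19/3 (Y = 6 - 1/(-3) = 6 - 1*(-⅓) = 6 + ⅓ = 19/3 ≈ 6.3333)
-23209 + c(a, U)*Y = -23209 - 14*9*(19/3) = -23209 - 126*19/3 = -23209 - 798 = -24007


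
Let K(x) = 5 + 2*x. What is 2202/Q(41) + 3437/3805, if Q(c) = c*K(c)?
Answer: 6879463/4524145 ≈ 1.5206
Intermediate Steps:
Q(c) = c*(5 + 2*c)
2202/Q(41) + 3437/3805 = 2202/((41*(5 + 2*41))) + 3437/3805 = 2202/((41*(5 + 82))) + 3437*(1/3805) = 2202/((41*87)) + 3437/3805 = 2202/3567 + 3437/3805 = 2202*(1/3567) + 3437/3805 = 734/1189 + 3437/3805 = 6879463/4524145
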